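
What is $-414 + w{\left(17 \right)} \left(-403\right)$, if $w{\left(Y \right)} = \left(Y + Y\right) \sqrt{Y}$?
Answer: $-414 - 13702 \sqrt{17} \approx -56909.0$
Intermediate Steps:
$w{\left(Y \right)} = 2 Y^{\frac{3}{2}}$ ($w{\left(Y \right)} = 2 Y \sqrt{Y} = 2 Y^{\frac{3}{2}}$)
$-414 + w{\left(17 \right)} \left(-403\right) = -414 + 2 \cdot 17^{\frac{3}{2}} \left(-403\right) = -414 + 2 \cdot 17 \sqrt{17} \left(-403\right) = -414 + 34 \sqrt{17} \left(-403\right) = -414 - 13702 \sqrt{17}$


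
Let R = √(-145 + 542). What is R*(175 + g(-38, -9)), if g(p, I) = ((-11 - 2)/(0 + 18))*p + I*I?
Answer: 2551*√397/9 ≈ 5647.6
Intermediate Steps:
g(p, I) = I² - 13*p/18 (g(p, I) = (-13/18)*p + I² = (-13*1/18)*p + I² = -13*p/18 + I² = I² - 13*p/18)
R = √397 ≈ 19.925
R*(175 + g(-38, -9)) = √397*(175 + ((-9)² - 13/18*(-38))) = √397*(175 + (81 + 247/9)) = √397*(175 + 976/9) = √397*(2551/9) = 2551*√397/9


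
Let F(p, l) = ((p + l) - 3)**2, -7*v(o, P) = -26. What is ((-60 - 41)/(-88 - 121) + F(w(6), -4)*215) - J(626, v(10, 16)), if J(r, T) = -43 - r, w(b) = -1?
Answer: 3015762/209 ≈ 14429.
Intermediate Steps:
v(o, P) = 26/7 (v(o, P) = -1/7*(-26) = 26/7)
F(p, l) = (-3 + l + p)**2 (F(p, l) = ((l + p) - 3)**2 = (-3 + l + p)**2)
((-60 - 41)/(-88 - 121) + F(w(6), -4)*215) - J(626, v(10, 16)) = ((-60 - 41)/(-88 - 121) + (-3 - 4 - 1)**2*215) - (-43 - 1*626) = (-101/(-209) + (-8)**2*215) - (-43 - 626) = (-101*(-1/209) + 64*215) - 1*(-669) = (101/209 + 13760) + 669 = 2875941/209 + 669 = 3015762/209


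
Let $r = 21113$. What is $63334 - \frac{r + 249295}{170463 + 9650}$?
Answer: $\frac{11407006334}{180113} \approx 63333.0$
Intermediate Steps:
$63334 - \frac{r + 249295}{170463 + 9650} = 63334 - \frac{21113 + 249295}{170463 + 9650} = 63334 - \frac{270408}{180113} = \frac{11407006334}{180113}$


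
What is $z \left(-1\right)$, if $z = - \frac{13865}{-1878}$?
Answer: $- \frac{13865}{1878} \approx -7.3829$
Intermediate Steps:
$z = \frac{13865}{1878}$ ($z = - \frac{13865 \left(-1\right)}{1878} = \left(-1\right) \left(- \frac{13865}{1878}\right) = \frac{13865}{1878} \approx 7.3829$)
$z \left(-1\right) = \frac{13865}{1878} \left(-1\right) = - \frac{13865}{1878}$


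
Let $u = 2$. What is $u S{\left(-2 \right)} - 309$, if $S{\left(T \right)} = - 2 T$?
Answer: $-301$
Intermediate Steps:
$u S{\left(-2 \right)} - 309 = 2 \left(\left(-2\right) \left(-2\right)\right) - 309 = 2 \cdot 4 - 309 = 8 - 309 = -301$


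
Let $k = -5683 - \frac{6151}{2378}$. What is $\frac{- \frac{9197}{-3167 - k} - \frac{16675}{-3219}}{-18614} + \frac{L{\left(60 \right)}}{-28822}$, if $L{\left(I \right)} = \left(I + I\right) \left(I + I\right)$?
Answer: $- \frac{89111817781361489}{178330468259479506} \approx -0.4997$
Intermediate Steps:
$k = - \frac{13520325}{2378}$ ($k = -5683 - 6151 \cdot \frac{1}{2378} = -5683 - \frac{6151}{2378} = - \frac{13520325}{2378} \approx -5685.6$)
$L{\left(I \right)} = 4 I^{2}$ ($L{\left(I \right)} = 2 I 2 I = 4 I^{2}$)
$\frac{- \frac{9197}{-3167 - k} - \frac{16675}{-3219}}{-18614} + \frac{L{\left(60 \right)}}{-28822} = \frac{- \frac{9197}{-3167 - - \frac{13520325}{2378}} - \frac{16675}{-3219}}{-18614} + \frac{4 \cdot 60^{2}}{-28822} = \left(- \frac{9197}{-3167 + \frac{13520325}{2378}} - - \frac{575}{111}\right) \left(- \frac{1}{18614}\right) + 4 \cdot 3600 \left(- \frac{1}{28822}\right) = \left(- \frac{9197}{\frac{5989199}{2378}} + \frac{575}{111}\right) \left(- \frac{1}{18614}\right) + 14400 \left(- \frac{1}{28822}\right) = \left(\left(-9197\right) \frac{2378}{5989199} + \frac{575}{111}\right) \left(- \frac{1}{18614}\right) - \frac{7200}{14411} = \left(- \frac{21870466}{5989199} + \frac{575}{111}\right) \left(- \frac{1}{18614}\right) - \frac{7200}{14411} = \frac{1016167699}{664801089} \left(- \frac{1}{18614}\right) - \frac{7200}{14411} = - \frac{1016167699}{12374607470646} - \frac{7200}{14411} = - \frac{89111817781361489}{178330468259479506}$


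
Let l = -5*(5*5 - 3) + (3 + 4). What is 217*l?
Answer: -22351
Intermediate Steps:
l = -103 (l = -5*(25 - 3) + 7 = -5*22 + 7 = -110 + 7 = -103)
217*l = 217*(-103) = -22351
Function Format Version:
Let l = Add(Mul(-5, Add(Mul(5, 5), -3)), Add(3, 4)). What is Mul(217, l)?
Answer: -22351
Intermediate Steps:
l = -103 (l = Add(Mul(-5, Add(25, -3)), 7) = Add(Mul(-5, 22), 7) = Add(-110, 7) = -103)
Mul(217, l) = Mul(217, -103) = -22351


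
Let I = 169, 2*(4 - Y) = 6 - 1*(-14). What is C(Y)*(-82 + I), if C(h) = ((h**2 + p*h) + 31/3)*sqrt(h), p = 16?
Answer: -4321*I*sqrt(6) ≈ -10584.0*I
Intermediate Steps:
Y = -6 (Y = 4 - (6 - 1*(-14))/2 = 4 - (6 + 14)/2 = 4 - 1/2*20 = 4 - 10 = -6)
C(h) = sqrt(h)*(31/3 + h**2 + 16*h) (C(h) = ((h**2 + 16*h) + 31/3)*sqrt(h) = (31/3 + h**2 + 16*h)*sqrt(h) = sqrt(h)*(31/3 + h**2 + 16*h))
C(Y)*(-82 + I) = (sqrt(-6)*(31/3 + (-6)**2 + 16*(-6)))*(-82 + 169) = ((I*sqrt(6))*(31/3 + 36 - 96))*87 = ((I*sqrt(6))*(-149/3))*87 = -149*I*sqrt(6)/3*87 = -4321*I*sqrt(6)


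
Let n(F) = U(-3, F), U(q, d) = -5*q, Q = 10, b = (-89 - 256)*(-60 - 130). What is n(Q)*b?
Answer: 983250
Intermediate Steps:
b = 65550 (b = -345*(-190) = 65550)
n(F) = 15 (n(F) = -5*(-3) = 15)
n(Q)*b = 15*65550 = 983250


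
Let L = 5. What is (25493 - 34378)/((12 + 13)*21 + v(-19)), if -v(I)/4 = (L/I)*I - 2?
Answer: -8885/513 ≈ -17.320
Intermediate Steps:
v(I) = -12 (v(I) = -4*((5/I)*I - 2) = -4*(5 - 2) = -4*3 = -12)
(25493 - 34378)/((12 + 13)*21 + v(-19)) = (25493 - 34378)/((12 + 13)*21 - 12) = -8885/(25*21 - 12) = -8885/(525 - 12) = -8885/513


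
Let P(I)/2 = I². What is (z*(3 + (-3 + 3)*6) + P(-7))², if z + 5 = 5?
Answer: 9604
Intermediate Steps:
z = 0 (z = -5 + 5 = 0)
P(I) = 2*I²
(z*(3 + (-3 + 3)*6) + P(-7))² = (0*(3 + (-3 + 3)*6) + 2*(-7)²)² = (0*(3 + 0*6) + 2*49)² = (0*(3 + 0) + 98)² = (0*3 + 98)² = (0 + 98)² = 98² = 9604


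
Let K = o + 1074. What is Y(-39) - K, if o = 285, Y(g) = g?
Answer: -1398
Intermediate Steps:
K = 1359 (K = 285 + 1074 = 1359)
Y(-39) - K = -39 - 1*1359 = -39 - 1359 = -1398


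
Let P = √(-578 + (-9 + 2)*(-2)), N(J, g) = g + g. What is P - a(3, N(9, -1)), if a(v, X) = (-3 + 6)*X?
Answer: 6 + 2*I*√141 ≈ 6.0 + 23.749*I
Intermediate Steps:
N(J, g) = 2*g
a(v, X) = 3*X
P = 2*I*√141 (P = √(-578 - 7*(-2)) = √(-578 + 14) = √(-564) = 2*I*√141 ≈ 23.749*I)
P - a(3, N(9, -1)) = 2*I*√141 - 3*2*(-1) = 2*I*√141 - 3*(-2) = 2*I*√141 - 1*(-6) = 2*I*√141 + 6 = 6 + 2*I*√141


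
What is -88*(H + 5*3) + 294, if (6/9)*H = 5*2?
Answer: -2346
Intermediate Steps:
H = 15 (H = 3*(5*2)/2 = (3/2)*10 = 15)
-88*(H + 5*3) + 294 = -88*(15 + 5*3) + 294 = -88*(15 + 15) + 294 = -88*30 + 294 = -2640 + 294 = -2346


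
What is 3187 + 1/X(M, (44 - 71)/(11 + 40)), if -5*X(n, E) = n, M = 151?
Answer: 481232/151 ≈ 3187.0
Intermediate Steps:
X(n, E) = -n/5
3187 + 1/X(M, (44 - 71)/(11 + 40)) = 3187 + 1/(-⅕*151) = 3187 + 1/(-151/5) = 3187 - 5/151 = 481232/151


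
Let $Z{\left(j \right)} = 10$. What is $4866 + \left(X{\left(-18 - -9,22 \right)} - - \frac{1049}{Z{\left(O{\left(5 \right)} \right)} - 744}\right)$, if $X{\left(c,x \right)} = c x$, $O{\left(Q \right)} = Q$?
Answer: $\frac{3425263}{734} \approx 4666.6$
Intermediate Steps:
$4866 + \left(X{\left(-18 - -9,22 \right)} - - \frac{1049}{Z{\left(O{\left(5 \right)} \right)} - 744}\right) = 4866 - \left(- \frac{1049}{10 - 744} - \left(-18 - -9\right) 22\right) = 4866 + \left(\left(-18 + 9\right) 22 - - \frac{1049}{-734}\right) = 4866 - \left(198 - - \frac{1049}{734}\right) = 4866 - \frac{146381}{734} = \frac{3425263}{734}$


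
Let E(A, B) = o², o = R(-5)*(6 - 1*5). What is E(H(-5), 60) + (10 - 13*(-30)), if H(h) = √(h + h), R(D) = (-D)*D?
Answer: 1025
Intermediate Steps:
R(D) = -D²
H(h) = √2*√h (H(h) = √(2*h) = √2*√h)
o = -25 (o = (-1*(-5)²)*(6 - 1*5) = (-1*25)*(6 - 5) = -25*1 = -25)
E(A, B) = 625 (E(A, B) = (-25)² = 625)
E(H(-5), 60) + (10 - 13*(-30)) = 625 + (10 - 13*(-30)) = 625 + (10 + 390) = 625 + 400 = 1025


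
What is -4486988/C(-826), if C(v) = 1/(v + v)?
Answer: 7412504176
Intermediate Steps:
C(v) = 1/(2*v)
-4486988/C(-826) = -4486988/((½)/(-826)) = -4486988/((½)*(-1/826)) = -4486988/(-1/1652) = -4486988*(-1652) = 7412504176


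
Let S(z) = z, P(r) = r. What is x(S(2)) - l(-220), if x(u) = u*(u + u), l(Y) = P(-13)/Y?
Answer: 1747/220 ≈ 7.9409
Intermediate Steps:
l(Y) = -13/Y
x(u) = 2*u**2 (x(u) = u*(2*u) = 2*u**2)
x(S(2)) - l(-220) = 2*2**2 - (-13)/(-220) = 2*4 - (-13)*(-1)/220 = 8 - 1*13/220 = 8 - 13/220 = 1747/220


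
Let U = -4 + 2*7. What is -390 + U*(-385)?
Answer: -4240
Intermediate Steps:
U = 10 (U = -4 + 14 = 10)
-390 + U*(-385) = -390 + 10*(-385) = -390 - 3850 = -4240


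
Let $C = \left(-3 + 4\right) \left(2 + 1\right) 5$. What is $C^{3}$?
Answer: $3375$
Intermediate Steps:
$C = 15$ ($C = 1 \cdot 3 \cdot 5 = 3 \cdot 5 = 15$)
$C^{3} = 15^{3} = 3375$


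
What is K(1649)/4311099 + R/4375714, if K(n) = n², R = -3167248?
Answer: -125419557217/1347438303549 ≈ -0.093080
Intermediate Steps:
K(1649)/4311099 + R/4375714 = 1649²/4311099 - 3167248/4375714 = 2719201*(1/4311099) - 3167248*1/4375714 = 2719201/4311099 - 226232/312551 = -125419557217/1347438303549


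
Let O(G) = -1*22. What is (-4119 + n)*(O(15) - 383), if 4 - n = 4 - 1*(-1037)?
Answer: 2088180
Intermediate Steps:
O(G) = -22
n = -1037 (n = 4 - (4 - 1*(-1037)) = 4 - (4 + 1037) = 4 - 1*1041 = 4 - 1041 = -1037)
(-4119 + n)*(O(15) - 383) = (-4119 - 1037)*(-22 - 383) = -5156*(-405) = 2088180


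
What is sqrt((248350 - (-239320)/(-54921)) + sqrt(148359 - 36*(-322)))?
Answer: sqrt(749088994758630 + 3016316241*sqrt(159951))/54921 ≈ 498.74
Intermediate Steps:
sqrt((248350 - (-239320)/(-54921)) + sqrt(148359 - 36*(-322))) = sqrt((248350 - (-239320)*(-1)/54921) + sqrt(148359 + 11592)) = sqrt((248350 - 1*239320/54921) + sqrt(159951)) = sqrt((248350 - 239320/54921) + sqrt(159951)) = sqrt(13639391030/54921 + sqrt(159951))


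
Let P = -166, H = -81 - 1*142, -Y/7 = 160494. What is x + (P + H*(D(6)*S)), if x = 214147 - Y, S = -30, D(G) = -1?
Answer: 1330749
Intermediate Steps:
Y = -1123458 (Y = -7*160494 = -1123458)
H = -223 (H = -81 - 142 = -223)
x = 1337605 (x = 214147 - 1*(-1123458) = 214147 + 1123458 = 1337605)
x + (P + H*(D(6)*S)) = 1337605 + (-166 - (-223)*(-30)) = 1337605 + (-166 - 223*30) = 1337605 + (-166 - 6690) = 1337605 - 6856 = 1330749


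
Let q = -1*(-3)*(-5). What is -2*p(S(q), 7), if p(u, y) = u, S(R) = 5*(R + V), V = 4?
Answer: 110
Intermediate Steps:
q = -15 (q = 3*(-5) = -15)
S(R) = 20 + 5*R (S(R) = 5*(R + 4) = 5*(4 + R) = 20 + 5*R)
-2*p(S(q), 7) = -2*(20 + 5*(-15)) = -2*(20 - 75) = -2*(-55) = 110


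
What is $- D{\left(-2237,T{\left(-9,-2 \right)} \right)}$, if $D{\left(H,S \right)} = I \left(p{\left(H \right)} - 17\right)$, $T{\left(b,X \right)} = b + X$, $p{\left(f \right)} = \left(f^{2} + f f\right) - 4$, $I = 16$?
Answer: $-160133072$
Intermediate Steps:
$p{\left(f \right)} = -4 + 2 f^{2}$ ($p{\left(f \right)} = \left(f^{2} + f^{2}\right) - 4 = 2 f^{2} - 4 = -4 + 2 f^{2}$)
$T{\left(b,X \right)} = X + b$
$D{\left(H,S \right)} = -336 + 32 H^{2}$ ($D{\left(H,S \right)} = 16 \left(\left(-4 + 2 H^{2}\right) - 17\right) = 16 \left(-21 + 2 H^{2}\right) = -336 + 32 H^{2}$)
$- D{\left(-2237,T{\left(-9,-2 \right)} \right)} = - (-336 + 32 \left(-2237\right)^{2}) = - (-336 + 32 \cdot 5004169) = - (-336 + 160133408) = \left(-1\right) 160133072 = -160133072$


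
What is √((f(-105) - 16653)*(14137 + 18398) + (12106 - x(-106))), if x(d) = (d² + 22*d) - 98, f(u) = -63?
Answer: 68*I*√117615 ≈ 23321.0*I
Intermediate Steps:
x(d) = -98 + d² + 22*d
√((f(-105) - 16653)*(14137 + 18398) + (12106 - x(-106))) = √((-63 - 16653)*(14137 + 18398) + (12106 - (-98 + (-106)² + 22*(-106)))) = √(-16716*32535 + (12106 - (-98 + 11236 - 2332))) = √(-543855060 + (12106 - 1*8806)) = √(-543855060 + (12106 - 8806)) = √(-543855060 + 3300) = √(-543851760) = 68*I*√117615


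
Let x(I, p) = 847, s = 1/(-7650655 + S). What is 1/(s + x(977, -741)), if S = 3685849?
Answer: 3964806/3358190681 ≈ 0.0011806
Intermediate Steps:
s = -1/3964806 (s = 1/(-7650655 + 3685849) = 1/(-3964806) = -1/3964806 ≈ -2.5222e-7)
1/(s + x(977, -741)) = 1/(-1/3964806 + 847) = 1/(3358190681/3964806) = 3964806/3358190681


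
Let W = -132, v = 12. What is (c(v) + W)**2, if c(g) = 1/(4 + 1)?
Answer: 434281/25 ≈ 17371.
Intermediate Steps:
c(g) = 1/5
(c(v) + W)**2 = (1/5 - 132)**2 = (-659/5)**2 = 434281/25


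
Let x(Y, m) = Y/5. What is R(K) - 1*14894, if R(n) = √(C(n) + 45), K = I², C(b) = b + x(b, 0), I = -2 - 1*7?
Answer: -14894 + 3*√395/5 ≈ -14882.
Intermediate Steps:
x(Y, m) = Y/5 (x(Y, m) = Y*(⅕) = Y/5)
I = -9 (I = -2 - 7 = -9)
C(b) = 6*b/5 (C(b) = b + b/5 = 6*b/5)
K = 81 (K = (-9)² = 81)
R(n) = √(45 + 6*n/5) (R(n) = √(6*n/5 + 45) = √(45 + 6*n/5))
R(K) - 1*14894 = √(1125 + 30*81)/5 - 1*14894 = √(1125 + 2430)/5 - 14894 = √3555/5 - 14894 = (3*√395)/5 - 14894 = 3*√395/5 - 14894 = -14894 + 3*√395/5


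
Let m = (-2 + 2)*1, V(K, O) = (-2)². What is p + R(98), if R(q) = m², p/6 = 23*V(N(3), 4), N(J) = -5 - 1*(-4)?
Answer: 552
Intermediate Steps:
N(J) = -1 (N(J) = -5 + 4 = -1)
V(K, O) = 4
p = 552 (p = 6*(23*4) = 6*92 = 552)
m = 0 (m = 0*1 = 0)
R(q) = 0 (R(q) = 0² = 0)
p + R(98) = 552 + 0 = 552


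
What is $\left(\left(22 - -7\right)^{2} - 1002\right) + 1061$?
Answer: $900$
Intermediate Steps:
$\left(\left(22 - -7\right)^{2} - 1002\right) + 1061 = \left(\left(22 + 7\right)^{2} - 1002\right) + 1061 = \left(29^{2} - 1002\right) + 1061 = \left(841 - 1002\right) + 1061 = -161 + 1061 = 900$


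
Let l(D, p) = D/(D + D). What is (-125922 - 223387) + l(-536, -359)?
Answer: -698617/2 ≈ -3.4931e+5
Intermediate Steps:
l(D, p) = ½ (l(D, p) = D/((2*D)) = D*(1/(2*D)) = ½)
(-125922 - 223387) + l(-536, -359) = (-125922 - 223387) + ½ = -349309 + ½ = -698617/2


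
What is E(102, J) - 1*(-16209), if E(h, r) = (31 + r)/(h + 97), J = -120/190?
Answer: 61286806/3781 ≈ 16209.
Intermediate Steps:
J = -12/19 (J = -120*1/190 = -12/19 ≈ -0.63158)
E(h, r) = (31 + r)/(97 + h)
E(102, J) - 1*(-16209) = (31 - 12/19)/(97 + 102) - 1*(-16209) = (577/19)/199 + 16209 = (1/199)*(577/19) + 16209 = 577/3781 + 16209 = 61286806/3781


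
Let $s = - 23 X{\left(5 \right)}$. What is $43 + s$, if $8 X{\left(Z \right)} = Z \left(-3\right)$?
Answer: $\frac{689}{8} \approx 86.125$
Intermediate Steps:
$X{\left(Z \right)} = - \frac{3 Z}{8}$ ($X{\left(Z \right)} = \frac{Z \left(-3\right)}{8} = \frac{\left(-3\right) Z}{8} = - \frac{3 Z}{8}$)
$s = \frac{345}{8}$ ($s = - 23 \left(\left(- \frac{3}{8}\right) 5\right) = \left(-23\right) \left(- \frac{15}{8}\right) = \frac{345}{8} \approx 43.125$)
$43 + s = 43 + \frac{345}{8} = \frac{689}{8}$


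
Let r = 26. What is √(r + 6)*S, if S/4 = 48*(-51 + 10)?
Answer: -31488*√2 ≈ -44531.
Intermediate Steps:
S = -7872 (S = 4*(48*(-51 + 10)) = 4*(48*(-41)) = 4*(-1968) = -7872)
√(r + 6)*S = √(26 + 6)*(-7872) = √32*(-7872) = (4*√2)*(-7872) = -31488*√2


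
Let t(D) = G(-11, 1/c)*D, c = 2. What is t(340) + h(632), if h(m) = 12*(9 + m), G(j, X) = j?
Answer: 3952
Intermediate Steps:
h(m) = 108 + 12*m
t(D) = -11*D
t(340) + h(632) = -11*340 + (108 + 12*632) = -3740 + (108 + 7584) = -3740 + 7692 = 3952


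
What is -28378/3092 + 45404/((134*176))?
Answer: -33054849/4557608 ≈ -7.2527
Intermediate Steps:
-28378/3092 + 45404/((134*176)) = -28378*1/3092 + 45404/23584 = -14189/1546 + 45404*(1/23584) = -14189/1546 + 11351/5896 = -33054849/4557608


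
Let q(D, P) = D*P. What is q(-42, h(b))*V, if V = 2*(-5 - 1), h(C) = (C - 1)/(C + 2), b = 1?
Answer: 0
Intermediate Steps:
h(C) = (-1 + C)/(2 + C)
V = -12 (V = 2*(-6) = -12)
q(-42, h(b))*V = -42*(-1 + 1)/(2 + 1)*(-12) = -42*0/3*(-12) = -14*0*(-12) = -42*0*(-12) = 0*(-12) = 0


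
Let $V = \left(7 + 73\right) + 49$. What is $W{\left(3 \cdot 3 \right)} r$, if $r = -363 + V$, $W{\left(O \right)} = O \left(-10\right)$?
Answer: $21060$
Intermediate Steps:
$V = 129$ ($V = 80 + 49 = 129$)
$W{\left(O \right)} = - 10 O$
$r = -234$ ($r = -363 + 129 = -234$)
$W{\left(3 \cdot 3 \right)} r = - 10 \cdot 3 \cdot 3 \left(-234\right) = \left(-10\right) 9 \left(-234\right) = \left(-90\right) \left(-234\right) = 21060$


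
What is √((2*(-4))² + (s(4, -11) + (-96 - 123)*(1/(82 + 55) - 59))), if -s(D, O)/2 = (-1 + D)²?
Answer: 2*√60836905/137 ≈ 113.87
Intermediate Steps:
s(D, O) = -2*(-1 + D)²
√((2*(-4))² + (s(4, -11) + (-96 - 123)*(1/(82 + 55) - 59))) = √((2*(-4))² + (-2*(-1 + 4)² + (-96 - 123)*(1/(82 + 55) - 59))) = √((-8)² + (-2*3² - 219*(1/137 - 59))) = √(64 + (-2*9 - 219*(1/137 - 59))) = √(64 + (-18 - 219*(-8082/137))) = √(64 + (-18 + 1769958/137)) = √(64 + 1767492/137) = √(1776260/137) = 2*√60836905/137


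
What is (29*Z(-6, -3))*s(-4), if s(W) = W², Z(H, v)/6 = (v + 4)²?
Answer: 2784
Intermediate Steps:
Z(H, v) = 6*(4 + v)² (Z(H, v) = 6*(v + 4)² = 6*(4 + v)²)
(29*Z(-6, -3))*s(-4) = (29*(6*(4 - 3)²))*(-4)² = (29*(6*1²))*16 = (29*(6*1))*16 = (29*6)*16 = 174*16 = 2784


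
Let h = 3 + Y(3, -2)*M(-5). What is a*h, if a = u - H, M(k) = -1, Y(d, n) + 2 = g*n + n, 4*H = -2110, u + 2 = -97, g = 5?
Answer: 14569/2 ≈ 7284.5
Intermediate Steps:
u = -99 (u = -2 - 97 = -99)
H = -1055/2 (H = (¼)*(-2110) = -1055/2 ≈ -527.50)
Y(d, n) = -2 + 6*n (Y(d, n) = -2 + (5*n + n) = -2 + 6*n)
a = 857/2 (a = -99 - 1*(-1055/2) = -99 + 1055/2 = 857/2 ≈ 428.50)
h = 17 (h = 3 + (-2 + 6*(-2))*(-1) = 3 + (-2 - 12)*(-1) = 3 - 14*(-1) = 3 + 14 = 17)
a*h = (857/2)*17 = 14569/2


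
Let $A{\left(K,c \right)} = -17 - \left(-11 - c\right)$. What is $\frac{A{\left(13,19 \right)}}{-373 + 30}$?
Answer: $- \frac{13}{343} \approx -0.037901$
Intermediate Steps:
$A{\left(K,c \right)} = -6 + c$ ($A{\left(K,c \right)} = -17 + \left(11 + c\right) = -6 + c$)
$\frac{A{\left(13,19 \right)}}{-373 + 30} = \frac{-6 + 19}{-373 + 30} = \frac{13}{-343} = 13 \left(- \frac{1}{343}\right) = - \frac{13}{343}$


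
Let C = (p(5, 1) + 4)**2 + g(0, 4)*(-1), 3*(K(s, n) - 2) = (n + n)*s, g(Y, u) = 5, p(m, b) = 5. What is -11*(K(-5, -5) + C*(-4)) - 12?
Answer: 9380/3 ≈ 3126.7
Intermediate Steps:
K(s, n) = 2 + 2*n*s/3 (K(s, n) = 2 + ((n + n)*s)/3 = 2 + ((2*n)*s)/3 = 2 + (2*n*s)/3 = 2 + 2*n*s/3)
C = 76 (C = (5 + 4)**2 + 5*(-1) = 9**2 - 5 = 81 - 5 = 76)
-11*(K(-5, -5) + C*(-4)) - 12 = -11*((2 + (2/3)*(-5)*(-5)) + 76*(-4)) - 12 = -11*((2 + 50/3) - 304) - 12 = -11*(56/3 - 304) - 12 = -11*(-856/3) - 12 = 9416/3 - 12 = 9380/3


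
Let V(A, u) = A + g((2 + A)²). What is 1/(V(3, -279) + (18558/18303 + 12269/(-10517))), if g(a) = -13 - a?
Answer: -64164217/2255542602 ≈ -0.028447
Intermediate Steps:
V(A, u) = -13 + A - (2 + A)² (V(A, u) = A + (-13 - (2 + A)²) = -13 + A - (2 + A)²)
1/(V(3, -279) + (18558/18303 + 12269/(-10517))) = 1/((-13 + 3 - (2 + 3)²) + (18558/18303 + 12269/(-10517))) = 1/((-13 + 3 - 1*5²) + (18558*(1/18303) + 12269*(-1/10517))) = 1/((-13 + 3 - 1*25) + (6186/6101 - 12269/10517)) = 1/((-13 + 3 - 25) - 9795007/64164217) = 1/(-35 - 9795007/64164217) = 1/(-2255542602/64164217) = -64164217/2255542602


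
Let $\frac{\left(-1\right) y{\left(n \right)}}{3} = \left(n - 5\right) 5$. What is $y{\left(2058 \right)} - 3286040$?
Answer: $-3316835$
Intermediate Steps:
$y{\left(n \right)} = 75 - 15 n$ ($y{\left(n \right)} = - 3 \left(n - 5\right) 5 = - 3 \left(-5 + n\right) 5 = - 3 \left(-25 + 5 n\right) = 75 - 15 n$)
$y{\left(2058 \right)} - 3286040 = \left(75 - 30870\right) - 3286040 = -30795 - 3286040 = -3316835$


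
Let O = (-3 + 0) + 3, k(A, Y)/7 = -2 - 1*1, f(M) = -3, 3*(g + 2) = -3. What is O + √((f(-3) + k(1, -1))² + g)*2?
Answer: 2*√573 ≈ 47.875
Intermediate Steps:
g = -3 (g = -2 + (⅓)*(-3) = -2 - 1 = -3)
k(A, Y) = -21 (k(A, Y) = 7*(-2 - 1*1) = 7*(-2 - 1) = 7*(-3) = -21)
O = 0 (O = -3 + 3 = 0)
O + √((f(-3) + k(1, -1))² + g)*2 = 0 + √((-3 - 21)² - 3)*2 = 0 + √((-24)² - 3)*2 = 0 + √(576 - 3)*2 = 0 + √573*2 = 0 + 2*√573 = 2*√573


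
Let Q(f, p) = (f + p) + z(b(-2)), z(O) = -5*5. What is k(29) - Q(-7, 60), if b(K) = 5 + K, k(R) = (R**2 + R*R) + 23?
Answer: 1677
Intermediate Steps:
k(R) = 23 + 2*R**2 (k(R) = (R**2 + R**2) + 23 = 2*R**2 + 23 = 23 + 2*R**2)
z(O) = -25
Q(f, p) = -25 + f + p (Q(f, p) = (f + p) - 25 = -25 + f + p)
k(29) - Q(-7, 60) = (23 + 2*29**2) - (-25 - 7 + 60) = (23 + 2*841) - 1*28 = (23 + 1682) - 28 = 1705 - 28 = 1677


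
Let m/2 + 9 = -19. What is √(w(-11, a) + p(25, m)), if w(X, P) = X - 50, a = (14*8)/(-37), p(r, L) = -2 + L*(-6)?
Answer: √273 ≈ 16.523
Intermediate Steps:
m = -56 (m = -18 + 2*(-19) = -18 - 38 = -56)
p(r, L) = -2 - 6*L
a = -112/37 (a = 112*(-1/37) = -112/37 ≈ -3.0270)
w(X, P) = -50 + X
√(w(-11, a) + p(25, m)) = √((-50 - 11) + (-2 - 6*(-56))) = √(-61 + (-2 + 336)) = √(-61 + 334) = √273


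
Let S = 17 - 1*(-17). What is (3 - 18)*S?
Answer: -510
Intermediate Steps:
S = 34 (S = 17 + 17 = 34)
(3 - 18)*S = (3 - 18)*34 = -15*34 = -510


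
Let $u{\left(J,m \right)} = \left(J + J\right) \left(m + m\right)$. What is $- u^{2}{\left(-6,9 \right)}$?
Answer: $-46656$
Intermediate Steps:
$u{\left(J,m \right)} = 4 J m$ ($u{\left(J,m \right)} = 2 J 2 m = 4 J m$)
$- u^{2}{\left(-6,9 \right)} = - \left(4 \left(-6\right) 9\right)^{2} = - \left(-216\right)^{2} = \left(-1\right) 46656 = -46656$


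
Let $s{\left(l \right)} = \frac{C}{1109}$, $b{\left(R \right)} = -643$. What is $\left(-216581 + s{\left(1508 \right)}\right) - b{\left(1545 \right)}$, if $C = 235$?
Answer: $- \frac{239475007}{1109} \approx -2.1594 \cdot 10^{5}$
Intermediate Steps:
$s{\left(l \right)} = \frac{235}{1109}$
$\left(-216581 + s{\left(1508 \right)}\right) - b{\left(1545 \right)} = \left(-216581 + \frac{235}{1109}\right) - -643 = - \frac{240188094}{1109} + 643 = - \frac{239475007}{1109}$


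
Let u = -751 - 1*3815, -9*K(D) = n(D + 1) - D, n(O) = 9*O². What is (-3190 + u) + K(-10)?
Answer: -70543/9 ≈ -7838.1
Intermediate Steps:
K(D) = -(1 + D)² + D/9 (K(D) = -(9*(D + 1)² - D)/9 = -(9*(1 + D)² - D)/9 = -(-D + 9*(1 + D)²)/9 = -(1 + D)² + D/9)
u = -4566 (u = -751 - 3815 = -4566)
(-3190 + u) + K(-10) = (-3190 - 4566) + (-(1 - 10)² + (⅑)*(-10)) = -7756 + (-1*(-9)² - 10/9) = -7756 + (-1*81 - 10/9) = -7756 + (-81 - 10/9) = -7756 - 739/9 = -70543/9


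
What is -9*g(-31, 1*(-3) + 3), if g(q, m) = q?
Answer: 279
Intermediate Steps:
-9*g(-31, 1*(-3) + 3) = -9*(-31) = 279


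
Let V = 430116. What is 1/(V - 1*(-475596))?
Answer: 1/905712 ≈ 1.1041e-6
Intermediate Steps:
1/(V - 1*(-475596)) = 1/(430116 - 1*(-475596)) = 1/(430116 + 475596) = 1/905712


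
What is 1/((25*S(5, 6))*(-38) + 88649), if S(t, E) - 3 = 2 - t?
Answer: 1/88649 ≈ 1.1280e-5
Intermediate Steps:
S(t, E) = 5 - t (S(t, E) = 3 + (2 - t) = 5 - t)
1/((25*S(5, 6))*(-38) + 88649) = 1/((25*(5 - 1*5))*(-38) + 88649) = 1/((25*(5 - 5))*(-38) + 88649) = 1/((25*0)*(-38) + 88649) = 1/(0*(-38) + 88649) = 1/(0 + 88649) = 1/88649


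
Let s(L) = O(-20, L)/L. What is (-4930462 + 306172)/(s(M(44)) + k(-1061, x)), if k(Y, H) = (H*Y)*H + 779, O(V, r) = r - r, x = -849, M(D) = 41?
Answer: 210195/34762231 ≈ 0.0060466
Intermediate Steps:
O(V, r) = 0
k(Y, H) = 779 + Y*H**2 (k(Y, H) = Y*H**2 + 779 = 779 + Y*H**2)
s(L) = 0 (s(L) = 0/L = 0)
(-4930462 + 306172)/(s(M(44)) + k(-1061, x)) = (-4930462 + 306172)/(0 + (779 - 1061*(-849)**2)) = -4624290/(0 + (779 - 1061*720801)) = -4624290/(0 + (779 - 764769861)) = -4624290/(0 - 764769082) = -4624290/(-764769082) = -4624290*(-1/764769082) = 210195/34762231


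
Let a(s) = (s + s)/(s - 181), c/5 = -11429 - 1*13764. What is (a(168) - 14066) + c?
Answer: -1820739/13 ≈ -1.4006e+5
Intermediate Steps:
c = -125965 (c = 5*(-11429 - 1*13764) = 5*(-11429 - 13764) = 5*(-25193) = -125965)
a(s) = 2*s/(-181 + s) (a(s) = (2*s)/(-181 + s) = 2*s/(-181 + s))
(a(168) - 14066) + c = (2*168/(-181 + 168) - 14066) - 125965 = (2*168/(-13) - 14066) - 125965 = (2*168*(-1/13) - 14066) - 125965 = (-336/13 - 14066) - 125965 = -183194/13 - 125965 = -1820739/13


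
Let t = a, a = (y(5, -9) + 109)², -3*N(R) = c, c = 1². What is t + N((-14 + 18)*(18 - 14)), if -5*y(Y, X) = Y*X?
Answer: 41771/3 ≈ 13924.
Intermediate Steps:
y(Y, X) = -X*Y/5 (y(Y, X) = -Y*X/5 = -X*Y/5)
c = 1
N(R) = -⅓ (N(R) = -⅓*1 = -⅓)
a = 13924 (a = (-⅕*(-9)*5 + 109)² = (9 + 109)² = 118² = 13924)
t = 13924
t + N((-14 + 18)*(18 - 14)) = 13924 - ⅓ = 41771/3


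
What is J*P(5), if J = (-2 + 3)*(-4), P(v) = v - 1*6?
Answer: 4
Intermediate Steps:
P(v) = -6 + v (P(v) = v - 6 = -6 + v)
J = -4 (J = 1*(-4) = -4)
J*P(5) = -4*(-6 + 5) = -4*(-1) = 4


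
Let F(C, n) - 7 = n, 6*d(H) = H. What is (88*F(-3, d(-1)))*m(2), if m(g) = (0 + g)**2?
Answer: 7216/3 ≈ 2405.3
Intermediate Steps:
d(H) = H/6
m(g) = g**2
F(C, n) = 7 + n
(88*F(-3, d(-1)))*m(2) = (88*(7 + (1/6)*(-1)))*2**2 = (88*(7 - 1/6))*4 = (88*(41/6))*4 = (1804/3)*4 = 7216/3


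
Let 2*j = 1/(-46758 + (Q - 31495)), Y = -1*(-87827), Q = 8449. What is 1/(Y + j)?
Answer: 139608/12261351815 ≈ 1.1386e-5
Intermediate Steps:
Y = 87827
j = -1/139608 (j = 1/(2*(-46758 + (8449 - 31495))) = 1/(2*(-46758 - 23046)) = (½)/(-69804) = (½)*(-1/69804) = -1/139608 ≈ -7.1629e-6)
1/(Y + j) = 1/(87827 - 1/139608) = 1/(12261351815/139608) = 139608/12261351815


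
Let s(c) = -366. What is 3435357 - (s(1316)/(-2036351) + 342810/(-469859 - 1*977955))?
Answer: 5064158846168466642/1474128743357 ≈ 3.4354e+6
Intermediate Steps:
3435357 - (s(1316)/(-2036351) + 342810/(-469859 - 1*977955)) = 3435357 - (-366/(-2036351) + 342810/(-469859 - 1*977955)) = 3435357 - (-366*(-1/2036351) + 342810/(-469859 - 977955)) = 3435357 - (366/2036351 + 342810/(-1447814)) = 3435357 - (366/2036351 + 342810*(-1/1447814)) = 3435357 - (366/2036351 - 171405/723907) = 3435357 - 1*(-348775793193/1474128743357) = 3435357 + 348775793193/1474128743357 = 5064158846168466642/1474128743357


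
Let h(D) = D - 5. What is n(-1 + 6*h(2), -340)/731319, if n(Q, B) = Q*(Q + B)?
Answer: 6821/731319 ≈ 0.0093270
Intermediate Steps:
h(D) = -5 + D
n(Q, B) = Q*(B + Q)
n(-1 + 6*h(2), -340)/731319 = ((-1 + 6*(-5 + 2))*(-340 + (-1 + 6*(-5 + 2))))/731319 = ((-1 + 6*(-3))*(-340 + (-1 + 6*(-3))))*(1/731319) = ((-1 - 18)*(-340 + (-1 - 18)))*(1/731319) = -19*(-340 - 19)*(1/731319) = -19*(-359)*(1/731319) = 6821*(1/731319) = 6821/731319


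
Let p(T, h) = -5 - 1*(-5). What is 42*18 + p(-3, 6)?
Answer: 756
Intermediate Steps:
p(T, h) = 0 (p(T, h) = -5 + 5 = 0)
42*18 + p(-3, 6) = 42*18 + 0 = 756 + 0 = 756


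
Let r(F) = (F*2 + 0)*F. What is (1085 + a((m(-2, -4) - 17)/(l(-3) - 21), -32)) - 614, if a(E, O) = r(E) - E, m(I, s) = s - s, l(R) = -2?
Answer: 249346/529 ≈ 471.35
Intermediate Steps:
r(F) = 2*F² (r(F) = (2*F + 0)*F = (2*F)*F = 2*F²)
m(I, s) = 0
a(E, O) = -E + 2*E² (a(E, O) = 2*E² - E = -E + 2*E²)
(1085 + a((m(-2, -4) - 17)/(l(-3) - 21), -32)) - 614 = (1085 + ((0 - 17)/(-2 - 21))*(-1 + 2*((0 - 17)/(-2 - 21)))) - 614 = (1085 + (-17/(-23))*(-1 + 2*(-17/(-23)))) - 614 = (1085 + (-17*(-1/23))*(-1 + 2*(-17*(-1/23)))) - 614 = (1085 + 17*(-1 + 2*(17/23))/23) - 614 = (1085 + 17*(-1 + 34/23)/23) - 614 = (1085 + (17/23)*(11/23)) - 614 = (1085 + 187/529) - 614 = 574152/529 - 614 = 249346/529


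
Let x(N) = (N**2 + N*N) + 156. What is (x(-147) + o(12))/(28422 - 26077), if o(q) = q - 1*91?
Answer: 1237/67 ≈ 18.463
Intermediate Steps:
o(q) = -91 + q (o(q) = q - 91 = -91 + q)
x(N) = 156 + 2*N**2 (x(N) = (N**2 + N**2) + 156 = 2*N**2 + 156 = 156 + 2*N**2)
(x(-147) + o(12))/(28422 - 26077) = ((156 + 2*(-147)**2) + (-91 + 12))/(28422 - 26077) = ((156 + 2*21609) - 79)/2345 = ((156 + 43218) - 79)*(1/2345) = (43374 - 79)*(1/2345) = 43295*(1/2345) = 1237/67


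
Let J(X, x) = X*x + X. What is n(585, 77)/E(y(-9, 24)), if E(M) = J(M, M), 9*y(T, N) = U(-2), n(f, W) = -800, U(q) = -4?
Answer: 3240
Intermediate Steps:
J(X, x) = X + X*x
y(T, N) = -4/9 (y(T, N) = (⅑)*(-4) = -4/9)
E(M) = M*(1 + M)
n(585, 77)/E(y(-9, 24)) = -800*(-9/(4*(1 - 4/9))) = -800/((-4/9*5/9)) = -800/(-20/81) = -800*(-81/20) = 3240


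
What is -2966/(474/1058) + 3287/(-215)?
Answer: -338117029/50955 ≈ -6635.6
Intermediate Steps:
-2966/(474/1058) + 3287/(-215) = -2966/(474*(1/1058)) + 3287*(-1/215) = -2966/237/529 - 3287/215 = -2966*529/237 - 3287/215 = -1569014/237 - 3287/215 = -338117029/50955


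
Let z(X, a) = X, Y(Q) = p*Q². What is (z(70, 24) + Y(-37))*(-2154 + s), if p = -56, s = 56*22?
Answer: 70619668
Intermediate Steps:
s = 1232
Y(Q) = -56*Q²
(z(70, 24) + Y(-37))*(-2154 + s) = (70 - 56*(-37)²)*(-2154 + 1232) = (70 - 56*1369)*(-922) = (70 - 76664)*(-922) = -76594*(-922) = 70619668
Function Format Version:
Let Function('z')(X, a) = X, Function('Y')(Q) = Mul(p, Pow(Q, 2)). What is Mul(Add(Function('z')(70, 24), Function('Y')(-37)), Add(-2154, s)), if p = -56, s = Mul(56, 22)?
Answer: 70619668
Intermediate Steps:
s = 1232
Function('Y')(Q) = Mul(-56, Pow(Q, 2))
Mul(Add(Function('z')(70, 24), Function('Y')(-37)), Add(-2154, s)) = Mul(Add(70, Mul(-56, Pow(-37, 2))), Add(-2154, 1232)) = Mul(Add(70, Mul(-56, 1369)), -922) = Mul(Add(70, -76664), -922) = Mul(-76594, -922) = 70619668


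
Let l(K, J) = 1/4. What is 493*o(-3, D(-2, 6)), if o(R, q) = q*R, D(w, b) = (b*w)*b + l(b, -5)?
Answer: 424473/4 ≈ 1.0612e+5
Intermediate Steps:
l(K, J) = 1/4
D(w, b) = 1/4 + w*b**2 (D(w, b) = (b*w)*b + 1/4 = w*b**2 + 1/4 = 1/4 + w*b**2)
o(R, q) = R*q
493*o(-3, D(-2, 6)) = 493*(-3*(1/4 - 2*6**2)) = 493*(-3*(1/4 - 2*36)) = 493*(-3*(1/4 - 72)) = 493*(-3*(-287/4)) = 493*(861/4) = 424473/4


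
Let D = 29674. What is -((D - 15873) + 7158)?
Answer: -20959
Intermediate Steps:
-((D - 15873) + 7158) = -((29674 - 15873) + 7158) = -(13801 + 7158) = -1*20959 = -20959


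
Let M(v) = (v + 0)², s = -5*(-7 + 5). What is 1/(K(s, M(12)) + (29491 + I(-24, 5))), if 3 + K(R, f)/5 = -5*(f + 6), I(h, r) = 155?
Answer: 1/25881 ≈ 3.8638e-5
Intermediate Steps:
s = 10 (s = -5*(-2) = 10)
M(v) = v²
K(R, f) = -165 - 25*f (K(R, f) = -15 + 5*(-5*(f + 6)) = -15 + 5*(-5*(6 + f)) = -15 + 5*(-30 - 5*f) = -15 + (-150 - 25*f) = -165 - 25*f)
1/(K(s, M(12)) + (29491 + I(-24, 5))) = 1/((-165 - 25*12²) + (29491 + 155)) = 1/((-165 - 25*144) + 29646) = 1/((-165 - 3600) + 29646) = 1/(-3765 + 29646) = 1/25881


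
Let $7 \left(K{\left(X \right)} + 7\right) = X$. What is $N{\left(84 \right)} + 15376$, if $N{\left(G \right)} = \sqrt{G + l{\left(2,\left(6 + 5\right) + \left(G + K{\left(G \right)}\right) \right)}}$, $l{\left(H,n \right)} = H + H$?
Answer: $15376 + 2 \sqrt{22} \approx 15385.0$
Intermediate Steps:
$K{\left(X \right)} = -7 + \frac{X}{7}$
$l{\left(H,n \right)} = 2 H$
$N{\left(G \right)} = \sqrt{4 + G}$ ($N{\left(G \right)} = \sqrt{G + 2 \cdot 2} = \sqrt{G + 4} = \sqrt{4 + G}$)
$N{\left(84 \right)} + 15376 = \sqrt{4 + 84} + 15376 = \sqrt{88} + 15376 = 2 \sqrt{22} + 15376 = 15376 + 2 \sqrt{22}$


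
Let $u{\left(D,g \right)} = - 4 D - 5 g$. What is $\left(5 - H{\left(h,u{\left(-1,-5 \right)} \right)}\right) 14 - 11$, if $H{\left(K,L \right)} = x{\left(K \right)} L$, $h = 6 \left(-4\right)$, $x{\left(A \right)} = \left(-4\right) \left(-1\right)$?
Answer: $-1565$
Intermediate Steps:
$x{\left(A \right)} = 4$
$u{\left(D,g \right)} = - 5 g - 4 D$
$h = -24$
$H{\left(K,L \right)} = 4 L$
$\left(5 - H{\left(h,u{\left(-1,-5 \right)} \right)}\right) 14 - 11 = \left(5 - 4 \left(\left(-5\right) \left(-5\right) - -4\right)\right) 14 - 11 = \left(5 - 4 \left(25 + 4\right)\right) 14 - 11 = \left(5 - 4 \cdot 29\right) 14 - 11 = \left(5 - 116\right) 14 - 11 = \left(-111\right) 14 - 11 = -1554 - 11 = -1565$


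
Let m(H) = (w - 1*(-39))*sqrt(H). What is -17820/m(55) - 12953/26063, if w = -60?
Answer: -12953/26063 + 108*sqrt(55)/7 ≈ 113.92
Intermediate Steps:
m(H) = -21*sqrt(H) (m(H) = (-60 - 1*(-39))*sqrt(H) = (-60 + 39)*sqrt(H) = -21*sqrt(H))
-17820/m(55) - 12953/26063 = -17820*(-sqrt(55)/1155) - 12953/26063 = -(-108)*sqrt(55)/7 - 12953*1/26063 = 108*sqrt(55)/7 - 12953/26063 = -12953/26063 + 108*sqrt(55)/7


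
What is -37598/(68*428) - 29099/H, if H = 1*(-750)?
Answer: 204674699/5457000 ≈ 37.507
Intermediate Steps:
H = -750
-37598/(68*428) - 29099/H = -37598/(68*428) - 29099/(-750) = -37598/29104 - 29099*(-1/750) = -37598*1/29104 + 29099/750 = -18799/14552 + 29099/750 = 204674699/5457000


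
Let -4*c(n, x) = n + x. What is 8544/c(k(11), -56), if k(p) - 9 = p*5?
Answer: -4272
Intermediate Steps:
k(p) = 9 + 5*p (k(p) = 9 + p*5 = 9 + 5*p)
c(n, x) = -n/4 - x/4 (c(n, x) = -(n + x)/4 = -n/4 - x/4)
8544/c(k(11), -56) = 8544/(-(9 + 5*11)/4 - 1/4*(-56)) = 8544/(-(9 + 55)/4 + 14) = 8544/(-1/4*64 + 14) = 8544/(-16 + 14) = 8544/(-2) = 8544*(-1/2) = -4272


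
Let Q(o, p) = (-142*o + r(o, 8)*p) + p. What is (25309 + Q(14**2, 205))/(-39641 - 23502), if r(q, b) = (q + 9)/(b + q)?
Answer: 430847/12881172 ≈ 0.033448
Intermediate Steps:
r(q, b) = (9 + q)/(b + q)
Q(o, p) = p - 142*o + p*(9 + o)/(8 + o) (Q(o, p) = (-142*o + ((9 + o)/(8 + o))*p) + p = (-142*o + p*(9 + o)/(8 + o)) + p = p - 142*o + p*(9 + o)/(8 + o))
(25309 + Q(14**2, 205))/(-39641 - 23502) = (25309 + (205*(9 + 14**2) + (8 + 14**2)*(205 - 142*14**2))/(8 + 14**2))/(-39641 - 23502) = (25309 + (205*(9 + 196) + (8 + 196)*(205 - 142*196))/(8 + 196))/(-63143) = (25309 + (205*205 + 204*(205 - 27832))/204)*(-1/63143) = (25309 + (42025 + 204*(-27627))/204)*(-1/63143) = (25309 + (42025 - 5635908)/204)*(-1/63143) = (25309 + (1/204)*(-5593883))*(-1/63143) = (25309 - 5593883/204)*(-1/63143) = -430847/204*(-1/63143) = 430847/12881172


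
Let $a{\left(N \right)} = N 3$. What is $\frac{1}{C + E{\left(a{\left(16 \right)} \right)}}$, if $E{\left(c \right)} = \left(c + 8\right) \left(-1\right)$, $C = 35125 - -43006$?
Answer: $\frac{1}{78075} \approx 1.2808 \cdot 10^{-5}$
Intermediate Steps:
$a{\left(N \right)} = 3 N$
$C = 78131$ ($C = 35125 + 43006 = 78131$)
$E{\left(c \right)} = -8 - c$ ($E{\left(c \right)} = \left(8 + c\right) \left(-1\right) = -8 - c$)
$\frac{1}{C + E{\left(a{\left(16 \right)} \right)}} = \frac{1}{78131 - \left(8 + 3 \cdot 16\right)} = \frac{1}{78131 - 56} = \frac{1}{78075}$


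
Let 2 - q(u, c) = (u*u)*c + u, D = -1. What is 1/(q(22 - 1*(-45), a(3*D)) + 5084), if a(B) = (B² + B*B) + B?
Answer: -1/62316 ≈ -1.6047e-5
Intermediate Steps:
a(B) = B + 2*B² (a(B) = (B² + B²) + B = 2*B² + B = B + 2*B²)
q(u, c) = 2 - u - c*u² (q(u, c) = 2 - ((u*u)*c + u) = 2 - (u²*c + u) = 2 - (c*u² + u) = 2 - (u + c*u²) = 2 + (-u - c*u²) = 2 - u - c*u²)
1/(q(22 - 1*(-45), a(3*D)) + 5084) = 1/((2 - (22 - 1*(-45)) - (3*(-1))*(1 + 2*(3*(-1)))*(22 - 1*(-45))²) + 5084) = 1/((2 - (22 + 45) - (-3*(1 + 2*(-3)))*(22 + 45)²) + 5084) = 1/((2 - 1*67 - 1*(-3*(1 - 6))*67²) + 5084) = 1/((2 - 67 - 1*(-3*(-5))*4489) + 5084) = 1/((2 - 67 - 1*15*4489) + 5084) = 1/((2 - 67 - 67335) + 5084) = 1/(-67400 + 5084) = 1/(-62316) = -1/62316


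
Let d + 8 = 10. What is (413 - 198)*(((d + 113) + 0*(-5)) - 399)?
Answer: -61060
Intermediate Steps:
d = 2 (d = -8 + 10 = 2)
(413 - 198)*(((d + 113) + 0*(-5)) - 399) = (413 - 198)*(((2 + 113) + 0*(-5)) - 399) = 215*((115 + 0) - 399) = 215*(115 - 399) = 215*(-284) = -61060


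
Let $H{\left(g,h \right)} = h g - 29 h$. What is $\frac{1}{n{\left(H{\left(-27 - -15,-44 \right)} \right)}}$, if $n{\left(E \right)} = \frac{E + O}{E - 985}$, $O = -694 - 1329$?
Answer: $- \frac{273}{73} \approx -3.7397$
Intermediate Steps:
$O = -2023$ ($O = -694 - 1329 = -2023$)
$H{\left(g,h \right)} = - 29 h + g h$ ($H{\left(g,h \right)} = g h - 29 h = - 29 h + g h$)
$n{\left(E \right)} = \frac{-2023 + E}{-985 + E}$ ($n{\left(E \right)} = \frac{E - 2023}{E - 985} = \frac{-2023 + E}{-985 + E}$)
$\frac{1}{n{\left(H{\left(-27 - -15,-44 \right)} \right)}} = \frac{1}{\frac{1}{-985 - 44 \left(-29 - 12\right)} \left(-2023 - 44 \left(-29 - 12\right)\right)} = \frac{1}{\frac{1}{-985 - -1804} \left(-2023 - -1804\right)} = \frac{1}{\frac{1}{-985 + 1804} \left(-2023 + 1804\right)} = \frac{1}{\frac{1}{819} \left(-219\right)} = \frac{1}{- \frac{73}{273}} = - \frac{273}{73}$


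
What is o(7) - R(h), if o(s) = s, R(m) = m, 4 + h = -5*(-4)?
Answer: -9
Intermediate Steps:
h = 16 (h = -4 - 5*(-4) = -4 + 20 = 16)
o(7) - R(h) = 7 - 1*16 = 7 - 16 = -9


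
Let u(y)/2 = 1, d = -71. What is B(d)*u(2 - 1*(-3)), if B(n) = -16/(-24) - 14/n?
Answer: 368/213 ≈ 1.7277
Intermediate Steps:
B(n) = 2/3 - 14/n (B(n) = -16*(-1/24) - 14/n = 2/3 - 14/n)
u(y) = 2 (u(y) = 2*1 = 2)
B(d)*u(2 - 1*(-3)) = (2/3 - 14/(-71))*2 = (2/3 - 14*(-1/71))*2 = (2/3 + 14/71)*2 = (184/213)*2 = 368/213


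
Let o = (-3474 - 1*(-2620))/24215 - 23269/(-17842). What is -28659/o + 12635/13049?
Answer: -53855045628638895/2384581945861 ≈ -22585.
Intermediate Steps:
o = 548221767/432044030 (o = (-3474 + 2620)*(1/24215) - 23269*(-1/17842) = -854*1/24215 + 23269/17842 = -854/24215 + 23269/17842 = 548221767/432044030 ≈ 1.2689)
-28659/o + 12635/13049 = -28659/548221767/432044030 + 12635/13049 = -28659*432044030/548221767 + 12635*(1/13049) = -4127316618590/182740589 + 12635/13049 = -53855045628638895/2384581945861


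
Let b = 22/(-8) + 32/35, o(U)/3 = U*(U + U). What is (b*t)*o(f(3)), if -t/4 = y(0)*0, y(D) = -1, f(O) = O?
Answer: 0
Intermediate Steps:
o(U) = 6*U**2 (o(U) = 3*(U*(U + U)) = 3*(U*(2*U)) = 3*(2*U**2) = 6*U**2)
b = -257/140 (b = 22*(-1/8) + 32*(1/35) = -11/4 + 32/35 = -257/140 ≈ -1.8357)
t = 0 (t = -(-4)*0 = -4*0 = 0)
(b*t)*o(f(3)) = (-257/140*0)*(6*3**2) = 0*(6*9) = 0*54 = 0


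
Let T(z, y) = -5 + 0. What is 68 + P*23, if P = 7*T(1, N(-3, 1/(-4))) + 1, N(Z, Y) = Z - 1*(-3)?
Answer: -714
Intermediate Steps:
N(Z, Y) = 3 + Z (N(Z, Y) = Z + 3 = 3 + Z)
T(z, y) = -5
P = -34 (P = 7*(-5) + 1 = -35 + 1 = -34)
68 + P*23 = 68 - 34*23 = 68 - 782 = -714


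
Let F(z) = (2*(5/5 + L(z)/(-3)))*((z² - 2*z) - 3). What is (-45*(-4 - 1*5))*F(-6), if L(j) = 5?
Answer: -24300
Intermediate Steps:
F(z) = 4 - 4*z²/3 + 8*z/3 (F(z) = (2*(5/5 + 5/(-3)))*((z² - 2*z) - 3) = (2*(5*(⅕) + 5*(-⅓)))*(-3 + z² - 2*z) = (2*(1 - 5/3))*(-3 + z² - 2*z) = (2*(-⅔))*(-3 + z² - 2*z) = -4*(-3 + z² - 2*z)/3 = 4 - 4*z²/3 + 8*z/3)
(-45*(-4 - 1*5))*F(-6) = (-45*(-4 - 1*5))*(4 - 4/3*(-6)² + (8/3)*(-6)) = (-45*(-4 - 5))*(4 - 4/3*36 - 16) = (-45*(-9))*(4 - 48 - 16) = 405*(-60) = -24300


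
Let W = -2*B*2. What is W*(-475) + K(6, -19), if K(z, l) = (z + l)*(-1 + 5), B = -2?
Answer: -3852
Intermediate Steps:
K(z, l) = 4*l + 4*z (K(z, l) = (l + z)*4 = 4*l + 4*z)
W = 8 (W = -2*(-2)*2 = 4*2 = 8)
W*(-475) + K(6, -19) = 8*(-475) + (4*(-19) + 4*6) = -3800 + (-76 + 24) = -3800 - 52 = -3852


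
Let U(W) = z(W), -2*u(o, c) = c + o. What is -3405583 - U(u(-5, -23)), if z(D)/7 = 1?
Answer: -3405590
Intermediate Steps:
z(D) = 7 (z(D) = 7*1 = 7)
u(o, c) = -c/2 - o/2 (u(o, c) = -(c + o)/2 = -c/2 - o/2)
U(W) = 7
-3405583 - U(u(-5, -23)) = -3405583 - 1*7 = -3405583 - 7 = -3405590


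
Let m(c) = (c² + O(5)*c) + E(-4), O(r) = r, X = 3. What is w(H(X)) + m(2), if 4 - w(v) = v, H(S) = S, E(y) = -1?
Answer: 14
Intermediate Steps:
m(c) = -1 + c² + 5*c (m(c) = (c² + 5*c) - 1 = -1 + c² + 5*c)
w(v) = 4 - v
w(H(X)) + m(2) = (4 - 1*3) + (-1 + 2² + 5*2) = (4 - 3) + (-1 + 4 + 10) = 1 + 13 = 14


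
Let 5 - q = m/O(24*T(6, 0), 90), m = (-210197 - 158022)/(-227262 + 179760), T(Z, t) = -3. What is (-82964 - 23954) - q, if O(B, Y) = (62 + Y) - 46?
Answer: -538379604457/5035212 ≈ -1.0692e+5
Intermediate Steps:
m = 368219/47502 (m = -368219/(-47502) = -368219*(-1/47502) = 368219/47502 ≈ 7.7517)
O(B, Y) = 16 + Y
q = 24807841/5035212 (q = 5 - 368219/(47502*(16 + 90)) = 5 - 368219/(47502*106) = 5 - 1*368219/5035212 = 5 - 368219/5035212 = 24807841/5035212 ≈ 4.9269)
(-82964 - 23954) - q = (-82964 - 23954) - 1*24807841/5035212 = -106918 - 24807841/5035212 = -538379604457/5035212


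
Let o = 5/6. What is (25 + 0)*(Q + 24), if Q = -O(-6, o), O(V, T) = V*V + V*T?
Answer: -175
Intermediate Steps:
o = ⅚ (o = 5*(⅙) = ⅚ ≈ 0.83333)
O(V, T) = V² + T*V
Q = -31 (Q = -(-6)*(⅚ - 6) = -(-6)*(-31)/6 = -1*31 = -31)
(25 + 0)*(Q + 24) = (25 + 0)*(-31 + 24) = 25*(-7) = -175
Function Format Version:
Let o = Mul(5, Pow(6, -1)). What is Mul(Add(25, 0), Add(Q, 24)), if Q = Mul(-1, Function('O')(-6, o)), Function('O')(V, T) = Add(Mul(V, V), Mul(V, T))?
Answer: -175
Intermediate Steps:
o = Rational(5, 6) (o = Mul(5, Rational(1, 6)) = Rational(5, 6) ≈ 0.83333)
Function('O')(V, T) = Add(Pow(V, 2), Mul(T, V))
Q = -31 (Q = Mul(-1, Mul(-6, Add(Rational(5, 6), -6))) = Mul(-1, Mul(-6, Rational(-31, 6))) = Mul(-1, 31) = -31)
Mul(Add(25, 0), Add(Q, 24)) = Mul(Add(25, 0), Add(-31, 24)) = Mul(25, -7) = -175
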